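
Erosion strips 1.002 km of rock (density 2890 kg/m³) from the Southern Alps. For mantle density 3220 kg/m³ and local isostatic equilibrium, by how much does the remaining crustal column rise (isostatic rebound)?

0.899 km

Unloading: uplift u = e ρ_c/ρ_m = 1.002 km × 2890/3220 = 0.899 km.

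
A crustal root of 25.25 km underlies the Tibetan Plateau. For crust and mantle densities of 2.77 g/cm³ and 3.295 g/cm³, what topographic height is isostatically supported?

Equating mass per unit area of the two columns: ρ_c h = (ρ_m − ρ_c) r.
h = r (ρ_m − ρ_c) / ρ_c = 25.25 km × (3.295 − 2.77) / 2.77 = 4.79 km.

4.79 km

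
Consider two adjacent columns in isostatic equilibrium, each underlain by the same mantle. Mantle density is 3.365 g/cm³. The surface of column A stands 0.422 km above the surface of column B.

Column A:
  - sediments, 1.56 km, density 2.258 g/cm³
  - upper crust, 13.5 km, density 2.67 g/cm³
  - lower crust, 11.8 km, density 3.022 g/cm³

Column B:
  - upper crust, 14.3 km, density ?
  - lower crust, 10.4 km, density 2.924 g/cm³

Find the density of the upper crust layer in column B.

Take the compensation level at the base of the deeper column (depth z_c below the surface of column A) and equate Σ ρ_i t_i down to z_c; mantle fills any gap and the z_c terms cancel.
Column A: 1.56×2.258 + 13.5×2.67 + 11.8×3.022 + (z_c − 26.86)×3.365
Column B: 0.422×0 + 14.3×ρ + 10.4×2.924 + (z_c − 0.422 − 24.7)×3.365
The z_c×3.365 term appears on both sides and cancels. Collect the known terms of each column as K = Σ(ρt)_known − 3.365 × (depth of known layers): K_A = 75.22708 − 3.365×26.86 = −15.15682; K_B = 30.4096 − 3.365×(0.422 + 24.7) = −54.12593.
Balance: K_A = K_B + 14.3×ρ, so ρ = (K_A − K_B)/14.3 = 38.9691/14.3 = 2.73 g/cm³.

2.73 g/cm³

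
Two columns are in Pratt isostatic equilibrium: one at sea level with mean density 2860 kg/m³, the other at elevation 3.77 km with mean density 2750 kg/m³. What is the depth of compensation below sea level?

ρ_ref D = ρ (D + h) → D (ρ_ref − ρ) = ρ h.
D = ρ h/(ρ_ref − ρ) = 2750 × 3.77 km/(2860 − 2750) = 94.2 km.

94.2 km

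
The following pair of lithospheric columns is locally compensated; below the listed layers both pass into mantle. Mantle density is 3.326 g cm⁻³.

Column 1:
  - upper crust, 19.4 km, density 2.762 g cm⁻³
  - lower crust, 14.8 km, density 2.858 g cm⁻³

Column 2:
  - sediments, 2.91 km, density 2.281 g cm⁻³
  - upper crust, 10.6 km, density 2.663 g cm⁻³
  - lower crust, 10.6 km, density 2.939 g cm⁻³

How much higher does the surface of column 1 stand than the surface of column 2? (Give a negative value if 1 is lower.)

1.11 km

For any compensation level in the mantle, the mantle terms cancel and isostasy reduces to e = (Σt_1 − Σt_2) − (Σ(ρt)_1 − Σ(ρt)_2) / ρ_m.
Σt_1 = 34.2 km; Σt_2 = 24.11 km; Σ(ρt)_1 = 95.8812; Σ(ρt)_2 = 66.01891 (in km·g cm⁻³).
e = (34.2 − 24.11) − (95.8812 − 66.01891) / 3.326 = 1.11 km.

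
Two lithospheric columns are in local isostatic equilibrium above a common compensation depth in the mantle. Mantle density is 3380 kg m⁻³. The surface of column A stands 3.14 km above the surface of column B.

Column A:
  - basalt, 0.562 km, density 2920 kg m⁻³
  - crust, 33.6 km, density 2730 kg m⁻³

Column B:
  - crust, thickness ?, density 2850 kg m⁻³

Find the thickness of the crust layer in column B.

Take the compensation level at the base of the deeper column (depth z_c below the surface of column A) and equate Σ ρ_i t_i down to z_c; mantle fills any gap and the z_c terms cancel.
Column A: 0.562×2920 + 33.6×2730 + (z_c − 34.162)×3380
Column B: 3.14×0 + x×2850 + (z_c − 3.14 − 0 − x)×3380
The z_c×3380 term appears on both sides and cancels. Collect the known terms of each column as K = Σ(ρt)_known − 3380 × (depth of known layers): K_A = 93369.04 − 3380×34.162 = −22098.52; K_B = 0 − 3380×(3.14 + 0) = −10613.2.
Balance: K_A = K_B − x×(3380 − 2850), so x = (K_B − K_A)/(3380 − 2850) = 11485.3/530 = 21.7 km.

21.7 km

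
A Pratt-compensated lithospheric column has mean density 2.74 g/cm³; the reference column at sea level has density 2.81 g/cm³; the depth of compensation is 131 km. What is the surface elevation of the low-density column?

3.35 km

ρ_ref D = ρ (D + h) → h = D (ρ_ref − ρ)/ρ.
h = 131 km × (2.81 − 2.74)/2.74 = 3.35 km.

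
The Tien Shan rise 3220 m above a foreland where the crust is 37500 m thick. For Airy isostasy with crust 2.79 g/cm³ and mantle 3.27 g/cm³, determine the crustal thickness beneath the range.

59400 m

Root depth r = h ρ_c / (ρ_m − ρ_c) = 3220 m × 2.79 / 0.48 = 18720 m.
Total thickness = T + h + r = 37500 m + 3220 m + 18720 m = 59400 m.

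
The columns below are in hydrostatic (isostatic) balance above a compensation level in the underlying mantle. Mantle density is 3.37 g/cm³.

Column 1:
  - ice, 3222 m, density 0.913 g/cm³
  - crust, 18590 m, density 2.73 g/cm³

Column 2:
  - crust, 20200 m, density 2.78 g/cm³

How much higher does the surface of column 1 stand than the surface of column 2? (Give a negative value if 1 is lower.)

2340 m

For any compensation level in the mantle, the mantle terms cancel and isostasy reduces to e = (Σt_1 − Σt_2) − (Σ(ρt)_1 − Σ(ρt)_2) / ρ_m.
Σt_1 = 21812 m; Σt_2 = 20200 m; Σ(ρt)_1 = 53692.386; Σ(ρt)_2 = 56156 (in m·g/cm³).
e = (21812 − 20200) − (53692.386 − 56156) / 3.37 = 2340 m.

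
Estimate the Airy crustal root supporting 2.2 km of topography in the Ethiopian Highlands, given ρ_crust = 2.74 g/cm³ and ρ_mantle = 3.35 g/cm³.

In Airy isostatic equilibrium: the weight of the topography is balanced by the buoyancy of the root, ρ_c h = (ρ_m − ρ_c) r.
r = h · ρ_c / (ρ_m − ρ_c) = 2.2 km × 2.74 / (3.35 − 2.74) = 9.88 km.

9.88 km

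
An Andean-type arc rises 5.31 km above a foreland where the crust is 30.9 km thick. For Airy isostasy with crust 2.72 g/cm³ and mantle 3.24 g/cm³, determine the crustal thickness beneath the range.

64 km

Root depth r = h ρ_c / (ρ_m − ρ_c) = 5.31 km × 2.72 / 0.52 = 27.78 km.
Total thickness = T + h + r = 30.9 km + 5.31 km + 27.78 km = 64 km.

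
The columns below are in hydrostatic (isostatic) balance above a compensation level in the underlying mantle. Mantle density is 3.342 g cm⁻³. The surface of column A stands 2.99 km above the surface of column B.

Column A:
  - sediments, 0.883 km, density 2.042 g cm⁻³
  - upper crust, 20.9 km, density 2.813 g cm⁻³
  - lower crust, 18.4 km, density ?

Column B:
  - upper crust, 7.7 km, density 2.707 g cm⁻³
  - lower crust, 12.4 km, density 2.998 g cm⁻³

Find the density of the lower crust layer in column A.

2.96 g cm⁻³

Take the compensation level at the base of the deeper column (depth z_c below the surface of column A) and equate Σ ρ_i t_i down to z_c; mantle fills any gap and the z_c terms cancel.
Column A: 0.883×2.042 + 20.9×2.813 + 18.4×ρ + (z_c − 40.183)×3.342
Column B: 2.99×0 + 7.7×2.707 + 12.4×2.998 + (z_c − 2.99 − 20.1)×3.342
The z_c×3.342 term appears on both sides and cancels. Collect the known terms of each column as K = Σ(ρt)_known − 3.342 × (depth of known layers): K_A = 60.594786 − 3.342×40.183 = −73.6968; K_B = 58.0191 − 3.342×(2.99 + 20.1) = −19.14768.
Balance: K_A + 18.4×ρ = K_B, so ρ = (K_B − K_A)/18.4 = 54.5491/18.4 = 2.96 g cm⁻³.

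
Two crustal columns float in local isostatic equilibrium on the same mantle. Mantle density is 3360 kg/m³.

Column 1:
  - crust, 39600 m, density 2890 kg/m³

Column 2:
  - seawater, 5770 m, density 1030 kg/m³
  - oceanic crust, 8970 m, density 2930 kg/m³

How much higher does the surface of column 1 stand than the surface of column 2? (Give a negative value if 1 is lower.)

For any compensation level in the mantle, the mantle terms cancel and isostasy reduces to e = (Σt_1 − Σt_2) − (Σ(ρt)_1 − Σ(ρt)_2) / ρ_m.
Σt_1 = 39600 m; Σt_2 = 14740 m; Σ(ρt)_1 = 114444000; Σ(ρt)_2 = 32225200 (in m·kg/m³).
e = (39600 − 14740) − (114444000 − 32225200) / 3360 = 390 m.

390 m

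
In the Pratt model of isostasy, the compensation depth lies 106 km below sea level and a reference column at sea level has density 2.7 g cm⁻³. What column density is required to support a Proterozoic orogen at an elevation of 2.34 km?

Pratt balance: ρ_ref D = ρ (D + h).
ρ = ρ_ref D/(D + h) = 2.7 × 106 km/(106 km + 2.34 km) = 2.64 g cm⁻³.

2.64 g cm⁻³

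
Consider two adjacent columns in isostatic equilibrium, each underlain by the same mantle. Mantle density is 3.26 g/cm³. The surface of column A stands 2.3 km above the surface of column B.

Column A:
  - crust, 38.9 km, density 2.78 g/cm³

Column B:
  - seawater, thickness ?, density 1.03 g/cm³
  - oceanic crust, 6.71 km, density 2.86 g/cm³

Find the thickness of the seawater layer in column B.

3.81 km

Take the compensation level at the base of the deeper column (depth z_c below the surface of column A) and equate Σ ρ_i t_i down to z_c; mantle fills any gap and the z_c terms cancel.
Column A: 38.9×2.78 + (z_c − 38.9)×3.26
Column B: 2.3×0 + x×1.03 + 6.71×2.86 + (z_c − 2.3 − 6.71 − x)×3.26
The z_c×3.26 term appears on both sides and cancels. Collect the known terms of each column as K = Σ(ρt)_known − 3.26 × (depth of known layers): K_A = 108.142 − 3.26×38.9 = −18.672; K_B = 19.1906 − 3.26×(2.3 + 6.71) = −10.182.
Balance: K_A = K_B − x×(3.26 − 1.03), so x = (K_B − K_A)/(3.26 − 1.03) = 8.49/2.23 = 3.81 km.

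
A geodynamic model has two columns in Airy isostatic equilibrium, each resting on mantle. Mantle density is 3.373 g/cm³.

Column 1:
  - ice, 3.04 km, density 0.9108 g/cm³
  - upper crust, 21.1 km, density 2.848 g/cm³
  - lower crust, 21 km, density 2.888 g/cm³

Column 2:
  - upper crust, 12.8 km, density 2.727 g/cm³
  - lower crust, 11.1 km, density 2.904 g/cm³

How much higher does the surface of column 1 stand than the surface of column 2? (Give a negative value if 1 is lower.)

4.53 km

For any compensation level in the mantle, the mantle terms cancel and isostasy reduces to e = (Σt_1 − Σt_2) − (Σ(ρt)_1 − Σ(ρt)_2) / ρ_m.
Σt_1 = 45.14 km; Σt_2 = 23.9 km; Σ(ρt)_1 = 123.509632; Σ(ρt)_2 = 67.14 (in km·g/cm³).
e = (45.14 − 23.9) − (123.509632 − 67.14) / 3.373 = 4.53 km.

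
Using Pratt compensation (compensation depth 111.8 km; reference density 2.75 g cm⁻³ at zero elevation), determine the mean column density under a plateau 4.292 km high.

2.65 g cm⁻³

Pratt balance: ρ_ref D = ρ (D + h).
ρ = ρ_ref D/(D + h) = 2.75 × 111.8 km/(111.8 km + 4.292 km) = 2.65 g cm⁻³.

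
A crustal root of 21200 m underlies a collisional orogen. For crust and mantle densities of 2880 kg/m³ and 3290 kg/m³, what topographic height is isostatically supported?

Equating mass per unit area of the two columns: ρ_c h = (ρ_m − ρ_c) r.
h = r (ρ_m − ρ_c) / ρ_c = 21200 m × (3290 − 2880) / 2880 = 3020 m.

3020 m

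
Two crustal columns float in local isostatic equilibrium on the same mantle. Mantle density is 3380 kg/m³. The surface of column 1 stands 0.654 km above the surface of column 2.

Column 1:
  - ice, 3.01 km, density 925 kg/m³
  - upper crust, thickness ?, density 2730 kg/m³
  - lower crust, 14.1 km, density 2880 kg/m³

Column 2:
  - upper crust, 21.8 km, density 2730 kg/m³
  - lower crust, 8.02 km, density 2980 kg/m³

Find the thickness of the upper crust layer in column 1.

7.92 km

Take the compensation level at the base of the deeper column (depth z_c below the surface of column 1) and equate Σ ρ_i t_i down to z_c; mantle fills any gap and the z_c terms cancel.
Column 1: 3.01×925 + x×2730 + 14.1×2880 + (z_c − 17.11 − x)×3380
Column 2: 0.654×0 + 21.8×2730 + 8.02×2980 + (z_c − 0.654 − 29.82)×3380
The z_c×3380 term appears on both sides and cancels. Collect the known terms of each column as K = Σ(ρt)_known − 3380 × (depth of known layers): K_1 = 43392.25 − 3380×17.11 = −14439.55; K_2 = 83413.6 − 3380×(0.654 + 29.82) = −19588.52.
Balance: K_1 − x×(3380 − 2730) = K_2, so x = (K_1 − K_2)/(3380 − 2730) = 5148.97/650 = 7.92 km.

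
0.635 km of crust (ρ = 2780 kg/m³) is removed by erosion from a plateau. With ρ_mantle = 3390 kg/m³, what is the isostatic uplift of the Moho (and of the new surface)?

0.521 km

Unloading: uplift u = e ρ_c/ρ_m = 0.635 km × 2780/3390 = 0.521 km.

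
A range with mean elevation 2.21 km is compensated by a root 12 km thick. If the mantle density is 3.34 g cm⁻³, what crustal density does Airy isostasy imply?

ρ_c h = (ρ_m − ρ_c) r → ρ_c (h + r) = ρ_m r → ρ_c = ρ_m r / (h + r).
ρ_c = 3.34 × 12 km / (2.21 km + 12 km) = 2.82 g cm⁻³.

2.82 g cm⁻³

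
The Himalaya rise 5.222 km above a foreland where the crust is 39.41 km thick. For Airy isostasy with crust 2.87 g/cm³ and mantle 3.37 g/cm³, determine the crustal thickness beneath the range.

Root depth r = h ρ_c / (ρ_m − ρ_c) = 5.222 km × 2.87 / 0.5 = 29.97 km.
Total thickness = T + h + r = 39.41 km + 5.222 km + 29.97 km = 74.6 km.

74.6 km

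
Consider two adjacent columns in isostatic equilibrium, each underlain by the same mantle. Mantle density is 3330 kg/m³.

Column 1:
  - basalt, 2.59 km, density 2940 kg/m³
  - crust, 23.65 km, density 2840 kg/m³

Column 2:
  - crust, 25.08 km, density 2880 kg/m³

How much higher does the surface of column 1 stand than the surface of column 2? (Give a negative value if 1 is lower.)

For any compensation level in the mantle, the mantle terms cancel and isostasy reduces to e = (Σt_1 − Σt_2) − (Σ(ρt)_1 − Σ(ρt)_2) / ρ_m.
Σt_1 = 26.24 km; Σt_2 = 25.08 km; Σ(ρt)_1 = 74780.6; Σ(ρt)_2 = 72230.4 (in km·kg/m³).
e = (26.24 − 25.08) − (74780.6 − 72230.4) / 3330 = 0.394 km.

0.394 km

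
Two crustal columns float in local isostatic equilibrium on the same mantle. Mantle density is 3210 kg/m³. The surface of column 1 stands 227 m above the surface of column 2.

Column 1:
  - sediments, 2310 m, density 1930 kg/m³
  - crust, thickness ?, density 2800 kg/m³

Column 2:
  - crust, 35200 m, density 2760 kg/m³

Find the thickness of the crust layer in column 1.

33200 m

Take the compensation level at the base of the deeper column (depth z_c below the surface of column 1) and equate Σ ρ_i t_i down to z_c; mantle fills any gap and the z_c terms cancel.
Column 1: 2310×1930 + x×2800 + (z_c − 2310 − x)×3210
Column 2: 227×0 + 35200×2760 + (z_c − 227 − 35200)×3210
The z_c×3210 term appears on both sides and cancels. Collect the known terms of each column as K = Σ(ρt)_known − 3210 × (depth of known layers): K_1 = 4458300 − 3210×2310 = −2956800; K_2 = 97152000 − 3210×(227 + 35200) = −16568670.
Balance: K_1 − x×(3210 − 2800) = K_2, so x = (K_1 − K_2)/(3210 − 2800) = 13611900/410 = 33200 m.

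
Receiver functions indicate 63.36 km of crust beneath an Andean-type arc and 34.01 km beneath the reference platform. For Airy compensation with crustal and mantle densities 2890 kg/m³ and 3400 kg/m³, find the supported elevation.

Excess crust Δ = 63.36 km − 34.01 km = 29.35 km, split between elevation h and root r with h + r = Δ.
Airy balance ρ_c h = (ρ_m − ρ_c) r gives r = h ρ_c/(ρ_m − ρ_c), so h (1 + ρ_c/(ρ_m − ρ_c)) = Δ, i.e. h = Δ (ρ_m − ρ_c)/ρ_m.
h = 29.35 km × 510/3400 = 4.4 km.

4.4 km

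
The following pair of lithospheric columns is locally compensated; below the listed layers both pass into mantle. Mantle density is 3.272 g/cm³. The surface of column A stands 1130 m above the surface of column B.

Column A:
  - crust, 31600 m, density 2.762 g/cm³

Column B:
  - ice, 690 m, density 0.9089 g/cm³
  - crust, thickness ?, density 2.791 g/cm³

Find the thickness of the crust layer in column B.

Take the compensation level at the base of the deeper column (depth z_c below the surface of column A) and equate Σ ρ_i t_i down to z_c; mantle fills any gap and the z_c terms cancel.
Column A: 31600×2.762 + (z_c − 31600)×3.272
Column B: 1130×0 + 690×0.9089 + x×2.791 + (z_c − 1130 − 690 − x)×3.272
The z_c×3.272 term appears on both sides and cancels. Collect the known terms of each column as K = Σ(ρt)_known − 3.272 × (depth of known layers): K_A = 87279.2 − 3.272×31600 = −16116; K_B = 627.141 − 3.272×(1130 + 690) = −5327.899.
Balance: K_A = K_B − x×(3.272 − 2.791), so x = (K_B − K_A)/(3.272 − 2.791) = 10788.1/0.481 = 22400 m.

22400 m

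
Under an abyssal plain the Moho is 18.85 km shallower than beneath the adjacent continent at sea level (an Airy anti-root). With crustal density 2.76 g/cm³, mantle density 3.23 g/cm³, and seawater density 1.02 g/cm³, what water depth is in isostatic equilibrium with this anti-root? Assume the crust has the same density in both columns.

5.09 km

Replacing a thickness d of crust by seawater at the top must be balanced by replacing crust with mantle at the base: d (ρ_c − ρ_w) = a (ρ_m − ρ_c).
d = a (ρ_m − ρ_c)/(ρ_c − ρ_w) = 18.85 km × 0.47/1.74 = 5.09 km.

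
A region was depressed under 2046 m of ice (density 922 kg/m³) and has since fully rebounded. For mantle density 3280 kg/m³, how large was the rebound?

Removing the load lets mantle flow back in; uplift u satisfies ρ_ice t = ρ_m u.
u = t ρ_ice/ρ_m = 2046 m × 922/3280 = 575 m.

575 m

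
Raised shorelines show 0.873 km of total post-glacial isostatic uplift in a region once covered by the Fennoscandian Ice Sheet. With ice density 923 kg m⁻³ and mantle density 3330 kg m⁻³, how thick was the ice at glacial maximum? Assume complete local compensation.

3.15 km

u = t ρ_ice/ρ_m → t = u ρ_m/ρ_ice = 0.873 km × 3330/923 = 3.15 km.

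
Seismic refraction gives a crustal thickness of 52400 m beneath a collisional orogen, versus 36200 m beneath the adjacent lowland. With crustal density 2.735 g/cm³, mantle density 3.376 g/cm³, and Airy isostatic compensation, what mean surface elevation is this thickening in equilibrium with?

3080 m

Excess crust Δ = 52400 m − 36200 m = 16200 m, split between elevation h and root r with h + r = Δ.
Airy balance ρ_c h = (ρ_m − ρ_c) r gives r = h ρ_c/(ρ_m − ρ_c), so h (1 + ρ_c/(ρ_m − ρ_c)) = Δ, i.e. h = Δ (ρ_m − ρ_c)/ρ_m.
h = 16200 m × 0.641/3.376 = 3080 m.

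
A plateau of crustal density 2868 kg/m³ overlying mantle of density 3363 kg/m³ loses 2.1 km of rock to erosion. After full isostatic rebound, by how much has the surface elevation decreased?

0.309 km

Rebound u = e ρ_c/ρ_m = 2.1 km × 2868/3363 = 1.791 km.
Net surface drop = e − u = 2.1 km − 1.791 km = e (ρ_m − ρ_c)/ρ_m = 0.309 km.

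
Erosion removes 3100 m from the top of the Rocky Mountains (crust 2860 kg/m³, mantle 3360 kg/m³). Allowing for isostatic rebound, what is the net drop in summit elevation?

Rebound u = e ρ_c/ρ_m = 3100 m × 2860/3360 = 2639 m.
Net surface drop = e − u = 3100 m − 2639 m = e (ρ_m − ρ_c)/ρ_m = 461 m.

461 m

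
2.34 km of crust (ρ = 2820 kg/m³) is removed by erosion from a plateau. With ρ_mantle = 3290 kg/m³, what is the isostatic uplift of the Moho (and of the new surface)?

2.01 km

Unloading: uplift u = e ρ_c/ρ_m = 2.34 km × 2820/3290 = 2.01 km.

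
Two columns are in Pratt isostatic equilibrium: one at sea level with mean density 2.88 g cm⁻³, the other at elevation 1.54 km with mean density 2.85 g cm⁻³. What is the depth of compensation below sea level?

146 km

ρ_ref D = ρ (D + h) → D (ρ_ref − ρ) = ρ h.
D = ρ h/(ρ_ref − ρ) = 2.85 × 1.54 km/(2.88 − 2.85) = 146 km.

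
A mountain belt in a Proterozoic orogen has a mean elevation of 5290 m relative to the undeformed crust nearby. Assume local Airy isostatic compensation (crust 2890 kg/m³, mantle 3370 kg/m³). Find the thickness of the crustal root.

For local isostatic compensation: the weight of the topography is balanced by the buoyancy of the root, ρ_c h = (ρ_m − ρ_c) r.
r = h · ρ_c / (ρ_m − ρ_c) = 5290 m × 2890 / (3370 − 2890) = 31900 m.

31900 m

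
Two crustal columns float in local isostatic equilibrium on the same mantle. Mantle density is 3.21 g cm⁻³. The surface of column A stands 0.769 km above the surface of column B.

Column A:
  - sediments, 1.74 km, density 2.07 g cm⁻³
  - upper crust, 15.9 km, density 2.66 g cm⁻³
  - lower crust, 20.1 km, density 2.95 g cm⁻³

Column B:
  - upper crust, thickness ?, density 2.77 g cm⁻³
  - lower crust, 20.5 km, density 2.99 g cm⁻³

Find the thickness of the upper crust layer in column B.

20.4 km

Take the compensation level at the base of the deeper column (depth z_c below the surface of column A) and equate Σ ρ_i t_i down to z_c; mantle fills any gap and the z_c terms cancel.
Column A: 1.74×2.07 + 15.9×2.66 + 20.1×2.95 + (z_c − 37.74)×3.21
Column B: 0.769×0 + x×2.77 + 20.5×2.99 + (z_c − 0.769 − 20.5 − x)×3.21
The z_c×3.21 term appears on both sides and cancels. Collect the known terms of each column as K = Σ(ρt)_known − 3.21 × (depth of known layers): K_A = 105.1908 − 3.21×37.74 = −15.9546; K_B = 61.295 − 3.21×(0.769 + 20.5) = −6.97849.
Balance: K_A = K_B − x×(3.21 − 2.77), so x = (K_B − K_A)/(3.21 − 2.77) = 8.97611/0.44 = 20.4 km.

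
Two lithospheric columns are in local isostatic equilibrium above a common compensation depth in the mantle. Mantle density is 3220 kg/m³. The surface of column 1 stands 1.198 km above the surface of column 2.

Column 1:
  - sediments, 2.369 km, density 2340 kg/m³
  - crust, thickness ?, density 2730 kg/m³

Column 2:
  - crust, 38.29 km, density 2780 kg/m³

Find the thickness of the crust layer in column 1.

38 km

Take the compensation level at the base of the deeper column (depth z_c below the surface of column 1) and equate Σ ρ_i t_i down to z_c; mantle fills any gap and the z_c terms cancel.
Column 1: 2.369×2340 + x×2730 + (z_c − 2.369 − x)×3220
Column 2: 1.198×0 + 38.29×2780 + (z_c − 1.198 − 38.29)×3220
The z_c×3220 term appears on both sides and cancels. Collect the known terms of each column as K = Σ(ρt)_known − 3220 × (depth of known layers): K_1 = 5543.46 − 3220×2.369 = −2084.72; K_2 = 106446.2 − 3220×(1.198 + 38.29) = −20705.16.
Balance: K_1 − x×(3220 − 2730) = K_2, so x = (K_1 − K_2)/(3220 − 2730) = 18620.4/490 = 38 km.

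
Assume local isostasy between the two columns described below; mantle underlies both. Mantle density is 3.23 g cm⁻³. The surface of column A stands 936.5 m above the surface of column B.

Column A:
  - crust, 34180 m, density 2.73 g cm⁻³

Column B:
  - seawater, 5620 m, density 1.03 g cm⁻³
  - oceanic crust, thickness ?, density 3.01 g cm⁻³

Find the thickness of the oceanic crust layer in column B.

Take the compensation level at the base of the deeper column (depth z_c below the surface of column A) and equate Σ ρ_i t_i down to z_c; mantle fills any gap and the z_c terms cancel.
Column A: 34180×2.73 + (z_c − 34180)×3.23
Column B: 936.5×0 + 5620×1.03 + x×3.01 + (z_c − 936.5 − 5620 − x)×3.23
The z_c×3.23 term appears on both sides and cancels. Collect the known terms of each column as K = Σ(ρt)_known − 3.23 × (depth of known layers): K_A = 93311.4 − 3.23×34180 = −17090; K_B = 5788.6 − 3.23×(936.5 + 5620) = −15388.895.
Balance: K_A = K_B − x×(3.23 − 3.01), so x = (K_B − K_A)/(3.23 − 3.01) = 1701.11/0.22 = 7730 m.

7730 m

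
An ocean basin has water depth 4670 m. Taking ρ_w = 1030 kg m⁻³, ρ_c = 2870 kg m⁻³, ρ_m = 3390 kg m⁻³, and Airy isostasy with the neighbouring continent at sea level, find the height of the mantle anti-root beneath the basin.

16500 m

Isostatic balance requires: replacing crust with seawater at the top is compensated by replacing crust with mantle at the base: d (ρ_c − ρ_w) = a (ρ_m − ρ_c).
a = d (ρ_c − ρ_w)/(ρ_m − ρ_c) = 4670 m × 1840/520 = 16500 m.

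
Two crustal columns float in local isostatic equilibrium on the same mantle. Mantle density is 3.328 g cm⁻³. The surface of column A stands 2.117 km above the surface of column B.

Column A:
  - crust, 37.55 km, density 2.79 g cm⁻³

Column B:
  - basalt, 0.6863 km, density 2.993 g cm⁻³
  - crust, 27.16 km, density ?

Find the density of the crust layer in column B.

2.85 g cm⁻³

Take the compensation level at the base of the deeper column (depth z_c below the surface of column A) and equate Σ ρ_i t_i down to z_c; mantle fills any gap and the z_c terms cancel.
Column A: 37.55×2.79 + (z_c − 37.55)×3.328
Column B: 2.117×0 + 0.6863×2.993 + 27.16×ρ + (z_c − 2.117 − 27.8463)×3.328
The z_c×3.328 term appears on both sides and cancels. Collect the known terms of each column as K = Σ(ρt)_known − 3.328 × (depth of known layers): K_A = 104.7645 − 3.328×37.55 = −20.2019; K_B = 2.0540959 − 3.328×(2.117 + 27.8463) = −97.6637665.
Balance: K_A = K_B + 27.16×ρ, so ρ = (K_A − K_B)/27.16 = 77.4619/27.16 = 2.85 g cm⁻³.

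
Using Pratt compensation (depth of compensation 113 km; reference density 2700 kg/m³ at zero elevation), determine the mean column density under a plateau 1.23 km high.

Pratt balance: ρ_ref D = ρ (D + h).
ρ = ρ_ref D/(D + h) = 2700 × 113 km/(113 km + 1.23 km) = 2670 kg/m³.

2670 kg/m³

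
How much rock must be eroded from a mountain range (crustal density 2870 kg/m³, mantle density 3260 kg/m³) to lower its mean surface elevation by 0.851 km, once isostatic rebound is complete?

Net drop Δ = e − u = e − e ρ_c/ρ_m = e (ρ_m − ρ_c)/ρ_m.
e = Δ ρ_m/(ρ_m − ρ_c) = 0.851 km × 3260/390 = 7.11 km.

7.11 km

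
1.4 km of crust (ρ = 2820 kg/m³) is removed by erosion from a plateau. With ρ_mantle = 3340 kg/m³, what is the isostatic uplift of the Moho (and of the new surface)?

Unloading: uplift u = e ρ_c/ρ_m = 1.4 km × 2820/3340 = 1.18 km.

1.18 km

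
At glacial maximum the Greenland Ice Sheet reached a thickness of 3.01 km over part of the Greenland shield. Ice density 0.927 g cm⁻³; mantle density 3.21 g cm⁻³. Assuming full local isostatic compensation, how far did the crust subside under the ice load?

Balancing pressure at the compensation depth: the ice load ρ_ice t is balanced by mantle displaced below, ρ_m s.
s = t ρ_ice / ρ_m = 3.01 km × 0.927/3.21 = 0.869 km.

0.869 km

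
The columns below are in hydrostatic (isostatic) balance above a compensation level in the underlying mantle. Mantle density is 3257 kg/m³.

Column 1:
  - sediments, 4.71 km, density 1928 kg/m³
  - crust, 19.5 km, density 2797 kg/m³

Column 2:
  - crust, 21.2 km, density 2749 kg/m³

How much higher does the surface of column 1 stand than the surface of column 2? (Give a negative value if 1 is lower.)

1.37 km

For any compensation level in the mantle, the mantle terms cancel and isostasy reduces to e = (Σt_1 − Σt_2) − (Σ(ρt)_1 − Σ(ρt)_2) / ρ_m.
Σt_1 = 24.21 km; Σt_2 = 21.2 km; Σ(ρt)_1 = 63622.38; Σ(ρt)_2 = 58278.8 (in km·kg/m³).
e = (24.21 − 21.2) − (63622.38 − 58278.8) / 3257 = 1.37 km.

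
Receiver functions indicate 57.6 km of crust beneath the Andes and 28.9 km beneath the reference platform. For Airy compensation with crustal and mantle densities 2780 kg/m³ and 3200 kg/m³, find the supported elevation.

Excess crust Δ = 57.6 km − 28.9 km = 28.7 km, split between elevation h and root r with h + r = Δ.
Airy balance ρ_c h = (ρ_m − ρ_c) r gives r = h ρ_c/(ρ_m − ρ_c), so h (1 + ρ_c/(ρ_m − ρ_c)) = Δ, i.e. h = Δ (ρ_m − ρ_c)/ρ_m.
h = 28.7 km × 420/3200 = 3.77 km.

3.77 km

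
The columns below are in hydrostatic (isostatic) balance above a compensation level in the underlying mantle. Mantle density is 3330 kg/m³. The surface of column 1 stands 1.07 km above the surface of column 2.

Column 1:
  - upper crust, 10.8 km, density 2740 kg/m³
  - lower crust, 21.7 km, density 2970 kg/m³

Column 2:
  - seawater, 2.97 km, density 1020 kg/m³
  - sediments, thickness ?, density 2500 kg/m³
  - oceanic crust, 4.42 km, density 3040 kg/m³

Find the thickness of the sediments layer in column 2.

Take the compensation level at the base of the deeper column (depth z_c below the surface of column 1) and equate Σ ρ_i t_i down to z_c; mantle fills any gap and the z_c terms cancel.
Column 1: 10.8×2740 + 21.7×2970 + (z_c − 32.5)×3330
Column 2: 1.07×0 + 2.97×1020 + x×2500 + 4.42×3040 + (z_c − 1.07 − 7.39 − x)×3330
The z_c×3330 term appears on both sides and cancels. Collect the known terms of each column as K = Σ(ρt)_known − 3330 × (depth of known layers): K_1 = 94041 − 3330×32.5 = −14184; K_2 = 16466.2 − 3330×(1.07 + 7.39) = −11705.6.
Balance: K_1 = K_2 − x×(3330 − 2500), so x = (K_2 − K_1)/(3330 − 2500) = 2478.4/830 = 2.99 km.

2.99 km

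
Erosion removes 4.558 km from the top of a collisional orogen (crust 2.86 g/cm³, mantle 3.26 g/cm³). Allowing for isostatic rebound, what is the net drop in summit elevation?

Rebound u = e ρ_c/ρ_m = 4.558 km × 2.86/3.26 = 3.999 km.
Net surface drop = e − u = 4.558 km − 3.999 km = e (ρ_m − ρ_c)/ρ_m = 0.559 km.

0.559 km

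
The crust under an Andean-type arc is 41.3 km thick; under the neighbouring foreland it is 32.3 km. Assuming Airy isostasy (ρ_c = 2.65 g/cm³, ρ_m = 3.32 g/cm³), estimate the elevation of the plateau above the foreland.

Excess crust Δ = 41.3 km − 32.3 km = 9 km, split between elevation h and root r with h + r = Δ.
Airy balance ρ_c h = (ρ_m − ρ_c) r gives r = h ρ_c/(ρ_m − ρ_c), so h (1 + ρ_c/(ρ_m − ρ_c)) = Δ, i.e. h = Δ (ρ_m − ρ_c)/ρ_m.
h = 9 km × 0.67/3.32 = 1.82 km.

1.82 km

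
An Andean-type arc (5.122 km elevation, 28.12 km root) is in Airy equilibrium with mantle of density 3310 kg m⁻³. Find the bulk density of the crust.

2800 kg m⁻³

ρ_c h = (ρ_m − ρ_c) r → ρ_c (h + r) = ρ_m r → ρ_c = ρ_m r / (h + r).
ρ_c = 3310 × 28.12 km / (5.122 km + 28.12 km) = 2800 kg m⁻³.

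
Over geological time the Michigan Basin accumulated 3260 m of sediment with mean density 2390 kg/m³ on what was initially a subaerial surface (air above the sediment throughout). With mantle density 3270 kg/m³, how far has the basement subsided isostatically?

Subaerial load: s = t ρ_sed / ρ_m = 3260 m × 2390/3270 = 2380 m.

2380 m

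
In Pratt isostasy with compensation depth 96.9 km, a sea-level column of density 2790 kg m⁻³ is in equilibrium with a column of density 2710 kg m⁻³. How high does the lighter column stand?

ρ_ref D = ρ (D + h) → h = D (ρ_ref − ρ)/ρ.
h = 96.9 km × (2790 − 2710)/2710 = 2.86 km.

2.86 km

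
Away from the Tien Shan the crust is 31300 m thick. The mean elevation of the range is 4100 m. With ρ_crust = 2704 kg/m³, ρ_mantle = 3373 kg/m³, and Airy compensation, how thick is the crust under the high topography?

52000 m

Root depth r = h ρ_c / (ρ_m − ρ_c) = 4100 m × 2704 / 669 = 16570 m.
Total thickness = T + h + r = 31300 m + 4100 m + 16570 m = 52000 m.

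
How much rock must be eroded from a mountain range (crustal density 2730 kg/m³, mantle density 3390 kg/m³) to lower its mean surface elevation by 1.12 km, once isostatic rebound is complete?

5.75 km

Net drop Δ = e − u = e − e ρ_c/ρ_m = e (ρ_m − ρ_c)/ρ_m.
e = Δ ρ_m/(ρ_m − ρ_c) = 1.12 km × 3390/660 = 5.75 km.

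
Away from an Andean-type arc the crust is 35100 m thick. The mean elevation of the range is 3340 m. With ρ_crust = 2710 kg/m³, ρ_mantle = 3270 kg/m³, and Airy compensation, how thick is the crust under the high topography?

Root depth r = h ρ_c / (ρ_m − ρ_c) = 3340 m × 2710 / 560 = 16160 m.
Total thickness = T + h + r = 35100 m + 3340 m + 16160 m = 54600 m.

54600 m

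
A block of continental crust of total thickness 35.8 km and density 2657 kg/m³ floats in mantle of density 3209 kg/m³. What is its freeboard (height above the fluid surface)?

Floating equilibrium: submerged depth d = t ρ_obj/ρ_fluid = 35.8 km × 2657/3209 = 29.64 km.
Freeboard = t − d = 35.8 km − 29.64 km = 6.16 km.

6.16 km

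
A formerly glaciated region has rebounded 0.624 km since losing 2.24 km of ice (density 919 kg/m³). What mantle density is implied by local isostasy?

3300 kg/m³

ρ_m = ρ_ice t / u = 919 × 2.24 km/0.624 km = 3300 kg/m³.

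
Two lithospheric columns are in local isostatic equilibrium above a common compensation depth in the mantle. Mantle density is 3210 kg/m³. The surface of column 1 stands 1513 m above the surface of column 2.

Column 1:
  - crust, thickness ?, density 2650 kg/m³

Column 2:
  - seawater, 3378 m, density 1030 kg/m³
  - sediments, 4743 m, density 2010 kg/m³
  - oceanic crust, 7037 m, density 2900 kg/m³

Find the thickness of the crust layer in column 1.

35900 m

Take the compensation level at the base of the deeper column (depth z_c below the surface of column 1) and equate Σ ρ_i t_i down to z_c; mantle fills any gap and the z_c terms cancel.
Column 1: x×2650 + (z_c − 0 − x)×3210
Column 2: 1513×0 + 3378×1030 + 4743×2010 + 7037×2900 + (z_c − 1513 − 15158)×3210
The z_c×3210 term appears on both sides and cancels. Collect the known terms of each column as K = Σ(ρt)_known − 3210 × (depth of known layers): K_1 = 0 − 3210×0 = 0; K_2 = 33420070 − 3210×(1513 + 15158) = −20093840.
Balance: K_1 − x×(3210 − 2650) = K_2, so x = (K_1 − K_2)/(3210 − 2650) = 20093800/560 = 35900 m.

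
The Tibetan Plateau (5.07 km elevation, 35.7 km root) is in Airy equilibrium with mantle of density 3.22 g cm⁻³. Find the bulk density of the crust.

2.82 g cm⁻³

ρ_c h = (ρ_m − ρ_c) r → ρ_c (h + r) = ρ_m r → ρ_c = ρ_m r / (h + r).
ρ_c = 3.22 × 35.7 km / (5.07 km + 35.7 km) = 2.82 g cm⁻³.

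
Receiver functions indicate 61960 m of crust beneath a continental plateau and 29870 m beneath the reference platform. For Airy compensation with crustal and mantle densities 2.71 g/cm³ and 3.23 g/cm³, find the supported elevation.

Excess crust Δ = 61960 m − 29870 m = 32090 m, split between elevation h and root r with h + r = Δ.
Airy balance ρ_c h = (ρ_m − ρ_c) r gives r = h ρ_c/(ρ_m − ρ_c), so h (1 + ρ_c/(ρ_m − ρ_c)) = Δ, i.e. h = Δ (ρ_m − ρ_c)/ρ_m.
h = 32090 m × 0.52/3.23 = 5170 m.

5170 m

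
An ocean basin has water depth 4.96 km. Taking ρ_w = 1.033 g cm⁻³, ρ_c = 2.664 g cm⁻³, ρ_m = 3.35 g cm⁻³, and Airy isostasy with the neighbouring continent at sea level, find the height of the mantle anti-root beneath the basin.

By Archimedes' principle applied to the lithosphere: replacing crust with seawater at the top is compensated by replacing crust with mantle at the base: d (ρ_c − ρ_w) = a (ρ_m − ρ_c).
a = d (ρ_c − ρ_w)/(ρ_m − ρ_c) = 4.96 km × 1.631/0.686 = 11.8 km.

11.8 km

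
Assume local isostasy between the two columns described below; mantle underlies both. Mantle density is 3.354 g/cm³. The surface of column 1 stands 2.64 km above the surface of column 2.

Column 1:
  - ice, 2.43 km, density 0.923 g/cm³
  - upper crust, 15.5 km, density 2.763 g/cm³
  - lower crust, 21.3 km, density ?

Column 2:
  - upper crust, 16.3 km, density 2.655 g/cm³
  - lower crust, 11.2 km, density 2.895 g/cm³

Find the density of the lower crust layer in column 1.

Take the compensation level at the base of the deeper column (depth z_c below the surface of column 1) and equate Σ ρ_i t_i down to z_c; mantle fills any gap and the z_c terms cancel.
Column 1: 2.43×0.923 + 15.5×2.763 + 21.3×ρ + (z_c − 39.23)×3.354
Column 2: 2.64×0 + 16.3×2.655 + 11.2×2.895 + (z_c − 2.64 − 27.5)×3.354
The z_c×3.354 term appears on both sides and cancels. Collect the known terms of each column as K = Σ(ρt)_known − 3.354 × (depth of known layers): K_1 = 45.06939 − 3.354×39.23 = −86.50803; K_2 = 75.7005 − 3.354×(2.64 + 27.5) = −25.38906.
Balance: K_1 + 21.3×ρ = K_2, so ρ = (K_2 − K_1)/21.3 = 61.119/21.3 = 2.87 g/cm³.

2.87 g/cm³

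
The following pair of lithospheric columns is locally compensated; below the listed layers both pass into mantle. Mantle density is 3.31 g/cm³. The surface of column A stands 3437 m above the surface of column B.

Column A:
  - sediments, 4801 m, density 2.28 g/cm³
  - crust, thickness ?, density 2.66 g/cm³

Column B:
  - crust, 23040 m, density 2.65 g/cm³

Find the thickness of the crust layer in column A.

33300 m

Take the compensation level at the base of the deeper column (depth z_c below the surface of column A) and equate Σ ρ_i t_i down to z_c; mantle fills any gap and the z_c terms cancel.
Column A: 4801×2.28 + x×2.66 + (z_c − 4801 − x)×3.31
Column B: 3437×0 + 23040×2.65 + (z_c − 3437 − 23040)×3.31
The z_c×3.31 term appears on both sides and cancels. Collect the known terms of each column as K = Σ(ρt)_known − 3.31 × (depth of known layers): K_A = 10946.28 − 3.31×4801 = −4945.03; K_B = 61056 − 3.31×(3437 + 23040) = −26582.87.
Balance: K_A − x×(3.31 − 2.66) = K_B, so x = (K_A − K_B)/(3.31 − 2.66) = 21637.8/0.65 = 33300 m.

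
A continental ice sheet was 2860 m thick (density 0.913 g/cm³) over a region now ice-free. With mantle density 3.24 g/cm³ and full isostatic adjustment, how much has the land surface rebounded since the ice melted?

806 m

Removing the load lets mantle flow back in; uplift u satisfies ρ_ice t = ρ_m u.
u = t ρ_ice/ρ_m = 2860 m × 0.913/3.24 = 806 m.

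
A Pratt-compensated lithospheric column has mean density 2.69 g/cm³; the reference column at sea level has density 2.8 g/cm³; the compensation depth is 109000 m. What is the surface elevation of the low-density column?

4460 m

ρ_ref D = ρ (D + h) → h = D (ρ_ref − ρ)/ρ.
h = 109000 m × (2.8 − 2.69)/2.69 = 4460 m.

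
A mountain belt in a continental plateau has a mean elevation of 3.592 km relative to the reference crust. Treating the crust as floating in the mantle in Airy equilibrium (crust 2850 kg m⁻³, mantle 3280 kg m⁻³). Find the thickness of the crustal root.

Balancing pressure at the compensation depth: the weight of the topography is balanced by the buoyancy of the root, ρ_c h = (ρ_m − ρ_c) r.
r = h · ρ_c / (ρ_m − ρ_c) = 3.592 km × 2850 / (3280 − 2850) = 23.8 km.

23.8 km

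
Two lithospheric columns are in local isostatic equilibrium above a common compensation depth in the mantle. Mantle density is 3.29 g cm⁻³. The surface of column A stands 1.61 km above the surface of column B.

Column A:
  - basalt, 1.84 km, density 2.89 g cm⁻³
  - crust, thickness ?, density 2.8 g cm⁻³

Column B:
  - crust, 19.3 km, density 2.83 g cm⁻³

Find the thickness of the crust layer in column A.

Take the compensation level at the base of the deeper column (depth z_c below the surface of column A) and equate Σ ρ_i t_i down to z_c; mantle fills any gap and the z_c terms cancel.
Column A: 1.84×2.89 + x×2.8 + (z_c − 1.84 − x)×3.29
Column B: 1.61×0 + 19.3×2.83 + (z_c − 1.61 − 19.3)×3.29
The z_c×3.29 term appears on both sides and cancels. Collect the known terms of each column as K = Σ(ρt)_known − 3.29 × (depth of known layers): K_A = 5.3176 − 3.29×1.84 = −0.736; K_B = 54.619 − 3.29×(1.61 + 19.3) = −14.1749.
Balance: K_A − x×(3.29 − 2.8) = K_B, so x = (K_A − K_B)/(3.29 − 2.8) = 13.4389/0.49 = 27.4 km.

27.4 km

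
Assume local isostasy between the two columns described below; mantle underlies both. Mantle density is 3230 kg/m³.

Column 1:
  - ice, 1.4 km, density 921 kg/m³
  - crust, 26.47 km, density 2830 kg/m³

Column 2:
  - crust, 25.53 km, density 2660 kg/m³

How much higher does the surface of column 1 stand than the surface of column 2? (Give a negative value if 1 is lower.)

For any compensation level in the mantle, the mantle terms cancel and isostasy reduces to e = (Σt_1 − Σt_2) − (Σ(ρt)_1 − Σ(ρt)_2) / ρ_m.
Σt_1 = 27.87 km; Σt_2 = 25.53 km; Σ(ρt)_1 = 76199.5; Σ(ρt)_2 = 67909.8 (in km·kg/m³).
e = (27.87 − 25.53) − (76199.5 − 67909.8) / 3230 = −0.226 km.

−0.226 km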